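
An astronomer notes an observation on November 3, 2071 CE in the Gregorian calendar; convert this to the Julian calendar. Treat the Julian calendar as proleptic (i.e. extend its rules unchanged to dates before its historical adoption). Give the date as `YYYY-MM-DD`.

2071-10-21

For dates in this range the Gregorian date is 13 days ahead of the Julian.
3 November 2071 Gregorian − 13 days → 21 October 2071 Julian.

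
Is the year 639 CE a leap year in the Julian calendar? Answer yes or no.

639 mod 4 = 3, so it is a common year in the Julian calendar.

no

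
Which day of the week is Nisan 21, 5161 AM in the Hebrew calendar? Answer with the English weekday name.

This is JDN 2232867 (13 April 1401 Gregorian).
JDN 2232867 mod 7 = 0, and JDN 0 was a Monday, so this is a Monday.

Monday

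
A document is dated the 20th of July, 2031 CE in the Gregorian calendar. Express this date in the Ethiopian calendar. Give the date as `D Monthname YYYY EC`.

13 Hamle 2023 EC

Julian Day Number of the source date = 2463068.
Converting JDN 2463068 to the Ethiopian calendar gives 13 Hamle 2023 EC.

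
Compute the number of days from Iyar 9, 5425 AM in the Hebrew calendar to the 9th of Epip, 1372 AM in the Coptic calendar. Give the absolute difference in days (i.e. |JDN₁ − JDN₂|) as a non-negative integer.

First date → JDN 2329303; second date → JDN 2326096.
The interval is |2329303 − 2326096| = 3207 days.

3207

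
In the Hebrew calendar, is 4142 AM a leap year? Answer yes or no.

Hebrew year 4142 is year 19 of its 19-year Metonic cycle; leap years are at positions 3, 6, 8, 11, 14, 17, 19, so it is a leap year (13 months).

yes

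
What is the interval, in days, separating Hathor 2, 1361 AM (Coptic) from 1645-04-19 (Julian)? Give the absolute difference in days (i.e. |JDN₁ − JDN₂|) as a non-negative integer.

172

JDN of the first date = 2321831.
JDN of the second date = 2322003.
|2322003 − 2321831| = 172.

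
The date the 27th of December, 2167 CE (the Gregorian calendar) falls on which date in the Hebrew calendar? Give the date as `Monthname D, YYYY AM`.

Tevet 15, 5928 AM

Julian Day Number of the source date = 2512901.
Converting JDN 2512901 to the Hebrew calendar gives 15 Tevet 5928 AM.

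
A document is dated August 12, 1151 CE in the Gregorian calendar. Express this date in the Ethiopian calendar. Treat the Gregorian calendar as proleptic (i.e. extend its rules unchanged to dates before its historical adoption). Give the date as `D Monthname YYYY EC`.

Julian Day Number of the source date = 2141677.
Converting JDN 2141677 to the Ethiopian calendar gives 12 Nehase 1143 EC.

12 Nehase 1143 EC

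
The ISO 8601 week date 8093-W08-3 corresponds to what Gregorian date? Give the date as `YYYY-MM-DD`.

8093-02-18

ISO week 1 of 8093 is the week containing the first Thursday of 8093.
Week 8, day 3 (Wednesday) lands on 8093-02-18.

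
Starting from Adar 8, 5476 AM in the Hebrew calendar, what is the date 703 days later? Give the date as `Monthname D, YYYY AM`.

Counting 703 days forward from JDN 2347877 reaches JDN 2348580, which is Adar I 2, 5478 AM.

Adar I 2, 5478 AM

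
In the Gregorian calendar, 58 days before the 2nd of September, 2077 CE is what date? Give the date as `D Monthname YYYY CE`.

6 July 2077 CE

The starting date is JDN 2479914; 2479914 − 58 = 2479856.
JDN 2479856 corresponds to 6 July 2077 CE.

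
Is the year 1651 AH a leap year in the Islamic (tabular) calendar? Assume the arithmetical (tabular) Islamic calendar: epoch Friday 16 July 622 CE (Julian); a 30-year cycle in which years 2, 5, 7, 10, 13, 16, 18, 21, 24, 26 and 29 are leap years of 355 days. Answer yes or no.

Year 1651 AH is year 1 of its 30-year cycle; leap positions are 2, 5, 7, 10, 13, 16, 18, 21, 24, 26, 29, so it is a common year (354 days).

no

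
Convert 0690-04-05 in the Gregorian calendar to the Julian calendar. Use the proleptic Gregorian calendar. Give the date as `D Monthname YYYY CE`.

2 April 690 CE

At this point the Julian calendar is 3 days behind the Gregorian.
5 April 690 Gregorian − 3 days → 2 April 690 Julian.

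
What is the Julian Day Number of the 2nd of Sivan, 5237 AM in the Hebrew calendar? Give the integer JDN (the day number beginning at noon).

2260666

In the proleptic Gregorian calendar the same day is 23 May 1477.
JDN 2451545 is 1 January 2000 CE (Gregorian); the target day is −190879 days from there, so JDN = 2260666.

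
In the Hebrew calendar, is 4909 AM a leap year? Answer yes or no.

Hebrew year 4909 is year 7 of its 19-year Metonic cycle; leap years are at positions 3, 6, 8, 11, 14, 17, 19, so it is a common year (12 months).

no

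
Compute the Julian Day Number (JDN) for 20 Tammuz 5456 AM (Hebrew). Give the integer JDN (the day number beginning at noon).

2340713

In the Gregorian calendar the same day is 20 July 1696.
JDN 2299161 is 15 October 1582 CE (Gregorian); the target day is +41552 days from there, so JDN = 2340713.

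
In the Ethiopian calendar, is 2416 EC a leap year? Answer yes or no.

2416 mod 4 = 0; in the Ethiopian calendar a year is leap when year mod 4 = 3, so it is a common year.

no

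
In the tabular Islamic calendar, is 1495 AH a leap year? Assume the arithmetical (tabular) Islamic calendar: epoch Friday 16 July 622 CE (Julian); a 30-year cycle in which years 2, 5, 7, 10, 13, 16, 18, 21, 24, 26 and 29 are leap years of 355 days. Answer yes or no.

Year 1495 AH is year 25 of its 30-year cycle; leap positions are 2, 5, 7, 10, 13, 16, 18, 21, 24, 26, 29, so it is a common year (354 days).

no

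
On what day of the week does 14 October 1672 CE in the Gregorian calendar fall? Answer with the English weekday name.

Friday

Since JDN mod 7 = 4 (0 = Monday), the day is Friday.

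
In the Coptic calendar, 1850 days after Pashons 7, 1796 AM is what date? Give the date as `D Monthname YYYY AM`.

JDN of Pashons 7, 1796 AM = 2480900.
2480900 + 1850 = 2482750.
JDN 2482750 in the Coptic calendar is 1 Paoni 1801 AM.

1 Paoni 1801 AM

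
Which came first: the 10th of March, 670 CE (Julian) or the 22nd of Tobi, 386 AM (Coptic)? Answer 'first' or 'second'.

First date → JDN 1965844; second date → JDN 1965792.
JDN 1965792 < JDN 1965844, so the second date is earlier.

second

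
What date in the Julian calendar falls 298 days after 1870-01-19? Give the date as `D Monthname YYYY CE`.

13 November 1870 CE

The starting date is JDN 2404094; 2404094 + 298 = 2404392.
JDN 2404392 corresponds to 13 November 1870 CE.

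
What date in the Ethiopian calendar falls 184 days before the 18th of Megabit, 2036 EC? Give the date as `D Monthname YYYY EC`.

14 Meskerem 2036 EC

JDN of the 18th of Megabit, 2036 EC = 2467702.
2467702 − 184 = 2467518.
JDN 2467518 in the Ethiopian calendar is 14 Meskerem 2036 EC.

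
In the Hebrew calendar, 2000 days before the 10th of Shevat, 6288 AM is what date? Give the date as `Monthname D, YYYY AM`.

Counting 2000 days back from JDN 2644425 reaches JDN 2642425, which is Av 19, 6282 AM.

Av 19, 6282 AM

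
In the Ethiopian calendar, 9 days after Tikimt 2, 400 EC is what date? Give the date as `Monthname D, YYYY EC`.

Counting 9 days forward from JDN 1869987 reaches JDN 1869996, which is Tikimt 11, 400 EC.

Tikimt 11, 400 EC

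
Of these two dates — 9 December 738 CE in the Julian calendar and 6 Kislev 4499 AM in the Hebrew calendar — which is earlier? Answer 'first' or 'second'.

Converting both to JDN: 1990955 vs 1990939; the smaller is the second.

second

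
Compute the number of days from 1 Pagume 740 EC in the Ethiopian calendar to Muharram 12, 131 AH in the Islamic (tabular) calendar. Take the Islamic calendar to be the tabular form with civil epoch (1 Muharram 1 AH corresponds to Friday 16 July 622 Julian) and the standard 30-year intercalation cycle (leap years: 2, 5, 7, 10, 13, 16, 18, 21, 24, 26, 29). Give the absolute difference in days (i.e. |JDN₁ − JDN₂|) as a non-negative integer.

18

First date → JDN 1994501; second date → JDN 1994519.
The interval is |1994501 − 1994519| = 18 days.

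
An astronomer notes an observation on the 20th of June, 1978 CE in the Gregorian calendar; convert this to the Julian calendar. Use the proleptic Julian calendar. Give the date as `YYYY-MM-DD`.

At this point the Julian calendar is 13 days behind the Gregorian.
20 June 1978 Gregorian − 13 days → 7 June 1978 Julian.

1978-06-07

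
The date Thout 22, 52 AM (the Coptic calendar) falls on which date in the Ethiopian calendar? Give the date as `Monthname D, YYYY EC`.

Meskerem 22, 328 EC

Julian Day Number of the source date = 1843679.
Converting JDN 1843679 to the Ethiopian calendar gives 22 Meskerem 328 EC.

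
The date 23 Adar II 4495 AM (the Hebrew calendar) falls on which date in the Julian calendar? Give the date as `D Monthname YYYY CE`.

22 March 735 CE

Julian Day Number of the source date = 1989597.
Converting JDN 1989597 to the Julian calendar gives 22 March 735 CE.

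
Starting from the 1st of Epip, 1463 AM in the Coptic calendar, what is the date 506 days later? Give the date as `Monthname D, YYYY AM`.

Hathor 16, 1465 AM

The starting date is JDN 2359325; 2359325 + 506 = 2359831.
JDN 2359831 corresponds to Hathor 16, 1465 AM.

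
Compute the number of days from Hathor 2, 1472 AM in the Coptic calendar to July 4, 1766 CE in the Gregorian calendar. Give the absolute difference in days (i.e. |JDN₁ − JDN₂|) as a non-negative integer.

3889

JDN of the first date = 2362374.
JDN of the second date = 2366263.
|2366263 − 2362374| = 3889.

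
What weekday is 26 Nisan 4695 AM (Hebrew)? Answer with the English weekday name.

Thursday

This is JDN 2062658 (7 April 935 Gregorian).
Since JDN mod 7 = 3 (0 = Monday), the day is Thursday.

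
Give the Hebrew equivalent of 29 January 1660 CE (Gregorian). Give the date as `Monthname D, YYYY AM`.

Julian Day Number of the source date = 2327391.
Converting JDN 2327391 to the Hebrew calendar gives 16 Shevat 5420 AM.

Shevat 16, 5420 AM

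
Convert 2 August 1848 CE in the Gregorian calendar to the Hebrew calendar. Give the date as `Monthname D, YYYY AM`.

Both dates share Julian Day Number 2396242; in the Hebrew calendar that is 3 Av 5608 AM.

Av 3, 5608 AM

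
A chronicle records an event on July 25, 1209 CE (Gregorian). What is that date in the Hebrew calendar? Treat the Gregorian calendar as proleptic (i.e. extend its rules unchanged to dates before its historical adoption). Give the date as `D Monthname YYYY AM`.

Julian Day Number of the source date = 2162844.
Converting JDN 2162844 to the Hebrew calendar gives 15 Av 4969 AM.

15 Av 4969 AM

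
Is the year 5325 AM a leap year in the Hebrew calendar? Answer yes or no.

no

Hebrew year 5325 is year 5 of its 19-year Metonic cycle; leap years are at positions 3, 6, 8, 11, 14, 17, 19, so it is a common year (12 months).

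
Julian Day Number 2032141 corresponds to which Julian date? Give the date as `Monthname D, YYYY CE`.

September 13, 851 CE

The proleptic Gregorian equivalent of JDN 2032141 is 17 September 851.
In the Julian calendar that day is September 13, 851 CE.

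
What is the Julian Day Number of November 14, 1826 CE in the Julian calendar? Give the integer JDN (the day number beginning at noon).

2388322

Equivalently 26 November 1826 (Gregorian).
JDN 2451545 is 1 January 2000 CE (Gregorian); the target day is −63223 days from there, so JDN = 2388322.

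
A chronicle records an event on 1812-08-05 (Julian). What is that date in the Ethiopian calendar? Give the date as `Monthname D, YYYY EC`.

Julian Day Number of the source date = 2383108.
Converting JDN 2383108 to the Ethiopian calendar gives 12 Nehase 1804 EC.

Nehase 12, 1804 EC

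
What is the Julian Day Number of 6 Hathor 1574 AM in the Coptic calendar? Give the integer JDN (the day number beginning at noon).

In the Gregorian calendar the same day is 14 November 1857.
JDN 2400001 is 17 November 1858 CE (Gregorian), MJD 0; the target day is −368 days from there, so JDN = 2399633.

2399633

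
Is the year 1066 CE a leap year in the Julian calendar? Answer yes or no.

no

1066 mod 4 = 2, so it is a common year in the Julian calendar.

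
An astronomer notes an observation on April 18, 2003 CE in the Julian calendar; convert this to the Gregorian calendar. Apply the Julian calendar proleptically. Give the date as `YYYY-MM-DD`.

2003-05-01

At this point the Julian calendar is 13 days behind the Gregorian.
18 April 2003 Julian + 13 days → 1 May 2003 Gregorian.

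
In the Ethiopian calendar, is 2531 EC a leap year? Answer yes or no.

yes

2531 mod 4 = 3; in the Ethiopian calendar a year is leap when year mod 4 = 3, so it is a leap year.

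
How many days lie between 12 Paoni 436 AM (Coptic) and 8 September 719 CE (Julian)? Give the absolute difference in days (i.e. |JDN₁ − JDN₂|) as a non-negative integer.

272

First date → JDN 1984195; second date → JDN 1983923.
The interval is |1984195 − 1983923| = 272 days.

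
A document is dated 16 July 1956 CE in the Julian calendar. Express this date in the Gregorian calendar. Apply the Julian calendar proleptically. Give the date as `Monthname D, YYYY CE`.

July 29, 1956 CE

The Julian–Gregorian offset here is 13 days (Julian trailing).
16 July 1956 Julian + 13 days → 29 July 1956 Gregorian.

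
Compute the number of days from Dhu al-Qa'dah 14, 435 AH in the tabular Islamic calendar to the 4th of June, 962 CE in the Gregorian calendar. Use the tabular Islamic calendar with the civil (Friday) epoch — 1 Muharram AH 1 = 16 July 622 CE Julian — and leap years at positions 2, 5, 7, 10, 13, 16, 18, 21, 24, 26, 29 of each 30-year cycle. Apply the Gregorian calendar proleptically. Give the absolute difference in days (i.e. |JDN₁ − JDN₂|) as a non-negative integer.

JDN of the first date = 2102543.
JDN of the second date = 2072578.
|2072578 − 2102543| = 29965.

29965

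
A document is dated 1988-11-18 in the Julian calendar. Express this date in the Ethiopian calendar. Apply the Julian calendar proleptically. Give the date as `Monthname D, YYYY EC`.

The source date corresponds to 1 December 1988 in the Gregorian calendar (JDN 2447497).
That day falls on 22 Hidar 1981 EC in the Ethiopian calendar.

Hidar 22, 1981 EC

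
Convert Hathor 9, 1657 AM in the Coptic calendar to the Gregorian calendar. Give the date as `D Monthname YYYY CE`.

18 November 1940 CE

Julian Day Number of the source date = 2429952.
Converting JDN 2429952 to the Gregorian calendar gives 18 November 1940 CE.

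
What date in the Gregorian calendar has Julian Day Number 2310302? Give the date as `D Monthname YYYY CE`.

16 April 1613 CE

Counting from JDN 2299161 = 15 Oct 1582 gives an offset of 11141 days.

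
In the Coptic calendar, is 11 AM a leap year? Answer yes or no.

yes

11 mod 4 = 3; in the Coptic calendar a year is leap when year mod 4 = 3, so it is a leap year.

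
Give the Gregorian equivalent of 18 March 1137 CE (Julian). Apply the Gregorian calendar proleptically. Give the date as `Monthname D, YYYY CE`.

At this point the Julian calendar is 7 days behind the Gregorian.
18 March 1137 Julian + 7 days → 25 March 1137 Gregorian.

March 25, 1137 CE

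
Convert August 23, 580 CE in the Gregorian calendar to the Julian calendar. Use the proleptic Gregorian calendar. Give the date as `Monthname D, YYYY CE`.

The Julian–Gregorian offset here is 2 days (Julian trailing).
23 August 580 Gregorian − 2 days → 21 August 580 Julian.

August 21, 580 CE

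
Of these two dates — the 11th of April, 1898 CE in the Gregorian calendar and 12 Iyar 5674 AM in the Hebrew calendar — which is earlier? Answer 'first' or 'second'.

Converting both to JDN: 2414391 vs 2420261; the smaller is the first.

first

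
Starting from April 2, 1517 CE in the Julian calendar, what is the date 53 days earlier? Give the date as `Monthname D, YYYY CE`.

The starting date is JDN 2275234; 2275234 − 53 = 2275181.
JDN 2275181 corresponds to February 8, 1517 CE.

February 8, 1517 CE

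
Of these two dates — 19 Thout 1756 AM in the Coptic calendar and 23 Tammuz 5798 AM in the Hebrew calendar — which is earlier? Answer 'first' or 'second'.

second

First date → JDN 2466062; second date → JDN 2465631.
JDN 2465631 < JDN 2466062, so the second date is earlier.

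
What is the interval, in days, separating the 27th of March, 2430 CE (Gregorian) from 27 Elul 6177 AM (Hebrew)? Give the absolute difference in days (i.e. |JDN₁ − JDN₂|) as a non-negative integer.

JDN of the first date = 2608685.
JDN of the second date = 2604103.
|2604103 − 2608685| = 4582.

4582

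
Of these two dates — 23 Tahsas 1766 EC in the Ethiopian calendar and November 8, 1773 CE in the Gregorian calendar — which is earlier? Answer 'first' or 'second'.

second

Converting both to JDN: 2368999 vs 2368947; the smaller is the second.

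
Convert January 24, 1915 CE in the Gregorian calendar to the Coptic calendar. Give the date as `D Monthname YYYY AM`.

16 Tobi 1631 AM

Julian Day Number of the source date = 2420522.
Converting JDN 2420522 to the Coptic calendar gives 16 Tobi 1631 AM.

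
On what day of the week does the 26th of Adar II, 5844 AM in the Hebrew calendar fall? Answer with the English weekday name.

This is JDN 2482318 (2 April 2084 Gregorian).
Since JDN mod 7 = 6 (0 = Monday), the day is Sunday.

Sunday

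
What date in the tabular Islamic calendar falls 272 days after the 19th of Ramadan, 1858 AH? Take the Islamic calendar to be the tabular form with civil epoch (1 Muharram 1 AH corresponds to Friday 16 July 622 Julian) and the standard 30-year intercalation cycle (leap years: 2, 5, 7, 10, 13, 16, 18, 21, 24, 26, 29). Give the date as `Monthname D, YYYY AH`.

Jumada al-Thani 25, 1859 AH

The starting date is JDN 2606753; 2606753 + 272 = 2607025.
JDN 2607025 corresponds to Jumada al-Thani 25, 1859 AH.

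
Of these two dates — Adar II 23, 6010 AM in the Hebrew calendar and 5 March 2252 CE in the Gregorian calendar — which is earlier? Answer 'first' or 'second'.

first

The two dates have Julian Day Numbers 2542942 and 2543650 respectively.
Since 2542942 < 2543650, the first date comes first.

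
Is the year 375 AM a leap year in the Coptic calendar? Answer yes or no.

yes

375 mod 4 = 3; in the Coptic calendar a year is leap when year mod 4 = 3, so it is a leap year.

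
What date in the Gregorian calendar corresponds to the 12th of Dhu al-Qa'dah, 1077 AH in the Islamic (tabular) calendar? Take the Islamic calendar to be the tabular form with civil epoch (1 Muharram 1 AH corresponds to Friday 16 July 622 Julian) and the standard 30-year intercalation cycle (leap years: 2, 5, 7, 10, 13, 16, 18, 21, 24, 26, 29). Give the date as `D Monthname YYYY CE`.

6 May 1667 CE

Julian Day Number of the source date = 2330045.
Converting JDN 2330045 to the Gregorian calendar gives 6 May 1667 CE.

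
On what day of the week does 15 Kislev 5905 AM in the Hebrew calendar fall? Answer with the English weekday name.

This is JDN 2504485 (11 December 2144 Gregorian).
Since JDN mod 7 = 4 (0 = Monday), the day is Friday.

Friday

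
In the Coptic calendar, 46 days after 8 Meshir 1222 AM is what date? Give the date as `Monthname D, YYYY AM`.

Counting 46 days forward from JDN 2271157 reaches JDN 2271203, which is Paremhat 24, 1222 AM.

Paremhat 24, 1222 AM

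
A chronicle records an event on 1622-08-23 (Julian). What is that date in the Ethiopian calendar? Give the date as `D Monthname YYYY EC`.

30 Nehase 1614 EC

Julian Day Number of the source date = 2313728.
Converting JDN 2313728 to the Ethiopian calendar gives 30 Nehase 1614 EC.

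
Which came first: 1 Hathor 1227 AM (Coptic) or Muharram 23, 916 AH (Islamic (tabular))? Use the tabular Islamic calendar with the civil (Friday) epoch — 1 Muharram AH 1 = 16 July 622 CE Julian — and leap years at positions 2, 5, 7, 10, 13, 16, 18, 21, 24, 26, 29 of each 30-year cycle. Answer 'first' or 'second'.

First date → JDN 2272886; second date → JDN 2272707.
JDN 2272707 < JDN 2272886, so the second date is earlier.

second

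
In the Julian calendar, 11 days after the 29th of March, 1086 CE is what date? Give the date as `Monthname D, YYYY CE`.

April 9, 1086 CE

Counting 11 days forward from JDN 2117807 reaches JDN 2117818, which is April 9, 1086 CE.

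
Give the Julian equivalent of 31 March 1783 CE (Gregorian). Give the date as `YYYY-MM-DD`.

For dates in this range the Gregorian date is 11 days ahead of the Julian.
31 March 1783 Gregorian − 11 days → 20 March 1783 Julian.

1783-03-20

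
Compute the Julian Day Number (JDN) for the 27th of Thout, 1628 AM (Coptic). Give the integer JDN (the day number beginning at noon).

In the Gregorian calendar the same day is 8 October 1911.
JDN 2451545 is 1 January 2000 CE (Gregorian); the target day is −32227 days from there, so JDN = 2419318.

2419318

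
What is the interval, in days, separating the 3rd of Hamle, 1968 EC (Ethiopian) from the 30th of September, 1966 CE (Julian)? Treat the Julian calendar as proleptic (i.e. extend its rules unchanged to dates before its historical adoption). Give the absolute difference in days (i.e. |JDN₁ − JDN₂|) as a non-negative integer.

3558

First date → JDN 2442970; second date → JDN 2439412.
The interval is |2442970 − 2439412| = 3558 days.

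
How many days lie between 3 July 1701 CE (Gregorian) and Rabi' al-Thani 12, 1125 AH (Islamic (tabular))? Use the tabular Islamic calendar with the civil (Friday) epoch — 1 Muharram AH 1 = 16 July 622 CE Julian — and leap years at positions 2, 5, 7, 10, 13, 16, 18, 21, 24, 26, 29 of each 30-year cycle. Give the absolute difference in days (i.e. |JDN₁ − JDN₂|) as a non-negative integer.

JDN of the first date = 2342521.
JDN of the second date = 2346848.
|2346848 − 2342521| = 4327.

4327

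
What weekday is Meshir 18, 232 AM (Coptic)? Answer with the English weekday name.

Saturday

Equivalently 15 February 516 Gregorian, JDN 1909570.
Since JDN mod 7 = 5 (0 = Monday), the day is Saturday.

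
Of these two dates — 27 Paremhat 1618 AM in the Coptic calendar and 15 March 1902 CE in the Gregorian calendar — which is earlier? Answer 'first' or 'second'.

First date → JDN 2415845; second date → JDN 2415824.
JDN 2415824 < JDN 2415845, so the second date is earlier.

second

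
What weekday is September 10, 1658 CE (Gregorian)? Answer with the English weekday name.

2326885 ≡ 1 (mod 7); counting from Monday = 0 gives Tuesday.

Tuesday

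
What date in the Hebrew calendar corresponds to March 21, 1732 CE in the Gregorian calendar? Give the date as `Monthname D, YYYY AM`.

Adar 24, 5492 AM

Julian Day Number of the source date = 2353740.
Converting JDN 2353740 to the Hebrew calendar gives 24 Adar 5492 AM.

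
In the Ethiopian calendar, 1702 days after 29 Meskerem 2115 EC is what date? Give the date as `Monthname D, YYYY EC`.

Counting 1702 days forward from JDN 2496387 reaches JDN 2498089, which is Ginbot 30, 2119 EC.

Ginbot 30, 2119 EC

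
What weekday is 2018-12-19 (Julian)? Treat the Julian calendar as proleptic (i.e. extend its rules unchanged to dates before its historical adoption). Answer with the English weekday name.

In the Gregorian calendar this is 1 January 2019 (JDN 2458485).
Since JDN mod 7 = 1 (0 = Monday), the day is Tuesday.

Tuesday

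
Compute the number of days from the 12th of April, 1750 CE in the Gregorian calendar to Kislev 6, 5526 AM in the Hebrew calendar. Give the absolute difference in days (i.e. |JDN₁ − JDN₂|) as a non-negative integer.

First date → JDN 2360336; second date → JDN 2366036.
The interval is |2360336 − 2366036| = 5700 days.

5700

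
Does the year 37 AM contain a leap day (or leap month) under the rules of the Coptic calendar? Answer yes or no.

37 mod 4 = 1; in the Coptic calendar a year is leap when year mod 4 = 3, so it is a common year.

no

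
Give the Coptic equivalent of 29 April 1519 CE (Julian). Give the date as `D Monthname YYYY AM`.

Julian Day Number of the source date = 2275991.
Converting JDN 2275991 to the Coptic calendar gives 4 Pashons 1235 AM.

4 Pashons 1235 AM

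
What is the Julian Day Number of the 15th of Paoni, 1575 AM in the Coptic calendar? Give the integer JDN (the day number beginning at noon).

In the Gregorian calendar the same day is 21 June 1859.
JDN 2299161 is 15 October 1582 CE (Gregorian); the target day is +101056 days from there, so JDN = 2400217.

2400217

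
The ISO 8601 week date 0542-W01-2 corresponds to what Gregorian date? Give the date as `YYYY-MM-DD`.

0542-01-02

ISO week 1 of 542 is the week containing the first Thursday of 542.
Week 1, day 2 (Tuesday) lands on 0542-01-02.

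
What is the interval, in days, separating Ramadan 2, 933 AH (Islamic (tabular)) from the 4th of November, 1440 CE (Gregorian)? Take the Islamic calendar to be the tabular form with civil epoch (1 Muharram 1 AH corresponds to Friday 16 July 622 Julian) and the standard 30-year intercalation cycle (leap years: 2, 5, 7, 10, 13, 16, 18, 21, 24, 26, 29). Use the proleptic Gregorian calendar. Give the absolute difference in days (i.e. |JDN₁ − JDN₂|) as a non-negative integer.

First date → JDN 2278947; second date → JDN 2247317.
The interval is |2278947 − 2247317| = 31630 days.

31630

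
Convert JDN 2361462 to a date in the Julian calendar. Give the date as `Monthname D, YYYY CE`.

JDN 2361462 is 12 May 1753 in the Gregorian calendar.
In the Julian calendar that day is May 1, 1753 CE.

May 1, 1753 CE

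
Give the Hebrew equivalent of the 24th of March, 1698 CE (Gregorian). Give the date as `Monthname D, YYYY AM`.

Both dates share Julian Day Number 2341325; in the Hebrew calendar that is 12 Nisan 5458 AM.

Nisan 12, 5458 AM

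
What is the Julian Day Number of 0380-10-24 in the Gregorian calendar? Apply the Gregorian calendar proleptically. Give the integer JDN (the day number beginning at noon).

1860149

JDN 2400001 is 17 November 1858 CE (Gregorian), MJD 0; the target day is −539852 days from there, so JDN = 1860149.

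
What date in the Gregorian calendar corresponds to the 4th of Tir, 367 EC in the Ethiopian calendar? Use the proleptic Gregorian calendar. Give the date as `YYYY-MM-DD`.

0374-12-31

Julian Day Number of the source date = 1858025.
Converting JDN 1858025 to the Gregorian calendar gives 31 December 374 CE.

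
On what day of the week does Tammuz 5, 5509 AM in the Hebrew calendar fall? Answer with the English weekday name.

Saturday

This is JDN 2360041 (21 June 1749 Gregorian).
2360041 ≡ 5 (mod 7); counting from Monday = 0 gives Saturday.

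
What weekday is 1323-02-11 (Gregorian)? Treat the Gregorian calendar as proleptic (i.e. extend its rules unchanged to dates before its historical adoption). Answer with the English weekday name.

Thursday

2204317 ≡ 3 (mod 7); counting from Monday = 0 gives Thursday.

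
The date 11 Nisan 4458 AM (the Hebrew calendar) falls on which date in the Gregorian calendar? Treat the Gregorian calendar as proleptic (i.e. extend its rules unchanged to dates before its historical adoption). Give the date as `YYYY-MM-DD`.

Julian Day Number of the source date = 1976090.
Converting JDN 1976090 to the Gregorian calendar gives 1 April 698 CE.

0698-04-01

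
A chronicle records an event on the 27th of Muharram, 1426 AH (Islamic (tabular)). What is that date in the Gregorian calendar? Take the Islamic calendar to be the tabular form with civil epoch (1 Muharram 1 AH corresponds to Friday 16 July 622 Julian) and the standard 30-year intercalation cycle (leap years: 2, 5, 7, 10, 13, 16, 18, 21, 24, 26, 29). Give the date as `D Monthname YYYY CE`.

Both dates share Julian Day Number 2453438; in the Gregorian calendar that is 8 March 2005 CE.

8 March 2005 CE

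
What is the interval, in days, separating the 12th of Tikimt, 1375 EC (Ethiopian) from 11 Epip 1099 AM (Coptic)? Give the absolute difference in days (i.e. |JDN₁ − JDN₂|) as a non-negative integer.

JDN of the first date = 2226115.
JDN of the second date = 2226384.
|2226384 − 2226115| = 269.

269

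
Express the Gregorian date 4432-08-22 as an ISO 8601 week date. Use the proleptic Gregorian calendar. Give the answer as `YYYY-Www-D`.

4432-W34-7

The weekday is Sunday (ISO weekday 7).
That Sunday belongs to ISO week 34 of ISO year 4432.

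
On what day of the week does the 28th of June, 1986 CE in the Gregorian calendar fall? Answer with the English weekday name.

JDN 2446610 mod 7 = 5, and JDN 0 was a Monday, so this is a Saturday.

Saturday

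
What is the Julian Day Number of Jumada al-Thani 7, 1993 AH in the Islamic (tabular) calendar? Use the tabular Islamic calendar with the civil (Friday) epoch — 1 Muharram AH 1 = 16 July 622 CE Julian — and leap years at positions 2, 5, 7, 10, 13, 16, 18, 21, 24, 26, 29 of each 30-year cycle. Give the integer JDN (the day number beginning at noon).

In the Gregorian calendar the same day is 26 August 2555.
JDN 2400001 is 17 November 1858 CE (Gregorian), MJD 0; the target day is +254491 days from there, so JDN = 2654492.

2654492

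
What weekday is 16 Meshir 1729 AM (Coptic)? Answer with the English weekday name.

Saturday

In the Gregorian calendar this is 23 February 2013 (JDN 2456347).
2456347 ≡ 5 (mod 7); counting from Monday = 0 gives Saturday.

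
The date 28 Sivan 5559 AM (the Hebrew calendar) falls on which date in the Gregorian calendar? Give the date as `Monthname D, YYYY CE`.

Both dates share Julian Day Number 2378313; in the Gregorian calendar that is 1 July 1799 CE.

July 1, 1799 CE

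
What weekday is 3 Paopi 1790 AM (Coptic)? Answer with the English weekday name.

In the Gregorian calendar this is 13 October 2073 (JDN 2478494).
JDN 2478494 mod 7 = 4, and JDN 0 was a Monday, so this is a Friday.

Friday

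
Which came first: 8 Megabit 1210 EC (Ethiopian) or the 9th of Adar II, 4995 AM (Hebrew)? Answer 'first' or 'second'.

First date → JDN 2165995; second date → JDN 2172201.
JDN 2165995 < JDN 2172201, so the first date is earlier.

first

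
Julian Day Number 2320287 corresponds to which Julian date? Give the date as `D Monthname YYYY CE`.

The Gregorian equivalent of JDN 2320287 is 17 August 1640.
In the Julian calendar that day is 7 August 1640 CE.

7 August 1640 CE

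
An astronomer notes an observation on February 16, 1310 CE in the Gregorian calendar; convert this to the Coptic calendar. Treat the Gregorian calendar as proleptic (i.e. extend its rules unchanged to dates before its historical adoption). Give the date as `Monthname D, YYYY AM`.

Meshir 14, 1026 AM

Julian Day Number of the source date = 2199574.
Converting JDN 2199574 to the Coptic calendar gives 14 Meshir 1026 AM.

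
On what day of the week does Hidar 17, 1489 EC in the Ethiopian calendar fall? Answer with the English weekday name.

Sunday

Equivalently 22 November 1496 Gregorian, JDN 2267789.
2267789 ≡ 6 (mod 7); counting from Monday = 0 gives Sunday.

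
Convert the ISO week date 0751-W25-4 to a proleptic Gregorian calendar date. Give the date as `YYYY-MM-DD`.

0751-06-21

ISO week 1 of 751 is the week containing the first Thursday of 751.
Week 25, day 4 (Thursday) lands on 0751-06-21.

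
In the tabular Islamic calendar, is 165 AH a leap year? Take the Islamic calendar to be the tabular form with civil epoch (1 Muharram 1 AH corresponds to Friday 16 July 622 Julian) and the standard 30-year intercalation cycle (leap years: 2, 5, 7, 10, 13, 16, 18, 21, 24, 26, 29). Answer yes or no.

no

Year 165 AH is year 15 of its 30-year cycle; leap positions are 2, 5, 7, 10, 13, 16, 18, 21, 24, 26, 29, so it is a common year (354 days).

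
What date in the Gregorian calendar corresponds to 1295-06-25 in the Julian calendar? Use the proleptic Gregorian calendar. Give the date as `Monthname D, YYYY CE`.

For dates in this range the Gregorian date is 7 days ahead of the Julian.
25 June 1295 Julian + 7 days → 2 July 1295 Gregorian.

July 2, 1295 CE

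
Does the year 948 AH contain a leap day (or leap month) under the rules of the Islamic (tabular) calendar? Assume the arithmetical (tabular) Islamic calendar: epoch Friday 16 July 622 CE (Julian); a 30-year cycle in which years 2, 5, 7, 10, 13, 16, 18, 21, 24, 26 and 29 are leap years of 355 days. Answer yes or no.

Year 948 AH is year 18 of its 30-year cycle; leap positions are 2, 5, 7, 10, 13, 16, 18, 21, 24, 26, 29, so it is a leap year (355 days).

yes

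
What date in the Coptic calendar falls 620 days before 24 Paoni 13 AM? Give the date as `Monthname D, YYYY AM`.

The starting date is JDN 1829706; 1829706 − 620 = 1829086.
JDN 1829086 corresponds to Paopi 9, 12 AM.

Paopi 9, 12 AM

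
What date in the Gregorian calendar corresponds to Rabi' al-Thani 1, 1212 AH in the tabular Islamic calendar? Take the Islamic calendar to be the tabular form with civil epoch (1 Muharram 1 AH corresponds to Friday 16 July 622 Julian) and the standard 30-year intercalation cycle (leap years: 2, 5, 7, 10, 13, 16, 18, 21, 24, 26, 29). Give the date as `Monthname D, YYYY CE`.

Both dates share Julian Day Number 2377667; in the Gregorian calendar that is 23 September 1797 CE.

September 23, 1797 CE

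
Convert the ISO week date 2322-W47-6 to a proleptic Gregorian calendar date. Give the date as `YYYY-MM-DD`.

2322-11-25

ISO week 1 of 2322 is the week containing the first Thursday of 2322.
Week 47, day 6 (Saturday) lands on 2322-11-25.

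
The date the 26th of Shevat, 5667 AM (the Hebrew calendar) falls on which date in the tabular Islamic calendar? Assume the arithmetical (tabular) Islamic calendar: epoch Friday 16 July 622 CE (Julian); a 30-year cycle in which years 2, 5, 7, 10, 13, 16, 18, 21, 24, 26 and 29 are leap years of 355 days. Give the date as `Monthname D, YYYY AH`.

Dhu al-Hijjah 26, 1324 AH

The source date corresponds to 10 February 1907 in the Gregorian calendar (JDN 2417617).
That day falls on 26 Dhu al-Hijjah 1324 AH in the tabular Islamic calendar.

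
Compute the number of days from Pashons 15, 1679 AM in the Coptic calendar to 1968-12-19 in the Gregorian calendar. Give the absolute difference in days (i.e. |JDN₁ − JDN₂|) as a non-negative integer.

2037

JDN of the first date = 2438173.
JDN of the second date = 2440210.
|2440210 − 2438173| = 2037.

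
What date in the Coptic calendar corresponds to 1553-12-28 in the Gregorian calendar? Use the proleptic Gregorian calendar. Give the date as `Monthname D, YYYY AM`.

Julian Day Number of the source date = 2288643.
Converting JDN 2288643 to the Coptic calendar gives 22 Koiak 1270 AM.

Koiak 22, 1270 AM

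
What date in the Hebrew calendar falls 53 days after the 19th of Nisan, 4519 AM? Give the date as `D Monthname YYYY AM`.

13 Sivan 4519 AM

JDN of the 19th of Nisan, 4519 AM = 1998363.
1998363 + 53 = 1998416.
JDN 1998416 in the Hebrew calendar is 13 Sivan 4519 AM.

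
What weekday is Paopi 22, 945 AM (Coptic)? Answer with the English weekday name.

Thursday

Equivalently 26 October 1228 Gregorian, JDN 2169877.
Since JDN mod 7 = 3 (0 = Monday), the day is Thursday.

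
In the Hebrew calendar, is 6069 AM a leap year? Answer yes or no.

yes

Hebrew year 6069 is year 8 of its 19-year Metonic cycle; leap years are at positions 3, 6, 8, 11, 14, 17, 19, so it is a leap year (13 months).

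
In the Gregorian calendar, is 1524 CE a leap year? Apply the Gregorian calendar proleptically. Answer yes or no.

yes

1524 is divisible by 4 and not by 100, so it is a leap year.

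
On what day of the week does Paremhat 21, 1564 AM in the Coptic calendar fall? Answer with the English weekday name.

In the Gregorian calendar this is 29 March 1848 (JDN 2396116).
Since JDN mod 7 = 2 (0 = Monday), the day is Wednesday.

Wednesday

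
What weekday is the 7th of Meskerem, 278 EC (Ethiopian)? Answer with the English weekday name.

Friday

This is JDN 1825401 (4 September 285 Gregorian).
JDN 1825401 mod 7 = 4, and JDN 0 was a Monday, so this is a Friday.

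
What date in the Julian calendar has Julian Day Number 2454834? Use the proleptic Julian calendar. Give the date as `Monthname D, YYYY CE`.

The Gregorian equivalent of JDN 2454834 is 2 January 2009.
In the Julian calendar that day is December 20, 2008 CE.

December 20, 2008 CE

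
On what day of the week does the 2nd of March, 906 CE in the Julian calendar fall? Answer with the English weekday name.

In the proleptic Gregorian calendar this is 7 March 906 (JDN 2052035).
JDN 2052035 mod 7 = 6, and JDN 0 was a Monday, so this is a Sunday.

Sunday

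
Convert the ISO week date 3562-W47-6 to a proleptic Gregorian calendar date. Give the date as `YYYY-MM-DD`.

3562-11-24

ISO week 1 of 3562 is the week containing the first Thursday of 3562.
Week 47, day 6 (Saturday) lands on 3562-11-24.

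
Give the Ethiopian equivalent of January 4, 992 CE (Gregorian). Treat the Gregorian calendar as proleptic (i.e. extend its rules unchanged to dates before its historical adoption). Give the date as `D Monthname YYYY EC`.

3 Tir 984 EC

Julian Day Number of the source date = 2083384.
Converting JDN 2083384 to the Ethiopian calendar gives 3 Tir 984 EC.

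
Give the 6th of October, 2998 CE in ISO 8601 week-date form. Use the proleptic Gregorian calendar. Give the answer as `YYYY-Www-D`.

2998-W40-6

The weekday is Saturday (ISO weekday 6).
That Saturday belongs to ISO week 40 of ISO year 2998.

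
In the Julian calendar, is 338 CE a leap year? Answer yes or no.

338 mod 4 = 2, so it is a common year in the Julian calendar.

no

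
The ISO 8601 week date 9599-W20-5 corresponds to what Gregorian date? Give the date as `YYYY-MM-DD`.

ISO week 1 of 9599 is the week containing the first Thursday of 9599.
Week 20, day 5 (Friday) lands on 9599-05-21.

9599-05-21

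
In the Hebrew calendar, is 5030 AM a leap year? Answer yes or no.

yes

Hebrew year 5030 is year 14 of its 19-year Metonic cycle; leap years are at positions 3, 6, 8, 11, 14, 17, 19, so it is a leap year (13 months).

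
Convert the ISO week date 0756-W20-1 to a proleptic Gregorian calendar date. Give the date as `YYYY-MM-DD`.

0756-05-14

ISO week 1 of 756 is the week containing the first Thursday of 756.
Week 20, day 1 (Monday) lands on 0756-05-14.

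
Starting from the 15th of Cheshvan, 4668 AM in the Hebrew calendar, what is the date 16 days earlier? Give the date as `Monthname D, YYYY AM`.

The starting date is JDN 2052636; 2052636 − 16 = 2052620.
JDN 2052620 corresponds to Tishrei 29, 4668 AM.

Tishrei 29, 4668 AM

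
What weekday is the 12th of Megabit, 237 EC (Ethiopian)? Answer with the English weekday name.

Equivalently 8 March 245 Gregorian, JDN 1810611.
Since JDN mod 7 = 5 (0 = Monday), the day is Saturday.

Saturday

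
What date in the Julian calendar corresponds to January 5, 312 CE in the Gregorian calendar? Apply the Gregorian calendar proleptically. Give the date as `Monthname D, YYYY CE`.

January 4, 312 CE

For dates in this range the Gregorian date is 1 day ahead of the Julian.
5 January 312 Gregorian − 1 day → 4 January 312 Julian.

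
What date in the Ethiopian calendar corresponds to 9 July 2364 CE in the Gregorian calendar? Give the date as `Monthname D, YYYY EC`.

Sene 29, 2356 EC

Both dates share Julian Day Number 2584683; in the Ethiopian calendar that is 29 Sene 2356 EC.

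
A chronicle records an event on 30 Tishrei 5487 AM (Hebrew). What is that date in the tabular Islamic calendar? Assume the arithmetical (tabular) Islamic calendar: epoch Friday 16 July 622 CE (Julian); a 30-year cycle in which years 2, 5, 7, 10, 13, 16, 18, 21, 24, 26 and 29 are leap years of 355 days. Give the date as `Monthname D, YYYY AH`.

Safar 28, 1139 AH

Both dates share Julian Day Number 2351766; in the tabular Islamic calendar that is 28 Safar 1139 AH.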